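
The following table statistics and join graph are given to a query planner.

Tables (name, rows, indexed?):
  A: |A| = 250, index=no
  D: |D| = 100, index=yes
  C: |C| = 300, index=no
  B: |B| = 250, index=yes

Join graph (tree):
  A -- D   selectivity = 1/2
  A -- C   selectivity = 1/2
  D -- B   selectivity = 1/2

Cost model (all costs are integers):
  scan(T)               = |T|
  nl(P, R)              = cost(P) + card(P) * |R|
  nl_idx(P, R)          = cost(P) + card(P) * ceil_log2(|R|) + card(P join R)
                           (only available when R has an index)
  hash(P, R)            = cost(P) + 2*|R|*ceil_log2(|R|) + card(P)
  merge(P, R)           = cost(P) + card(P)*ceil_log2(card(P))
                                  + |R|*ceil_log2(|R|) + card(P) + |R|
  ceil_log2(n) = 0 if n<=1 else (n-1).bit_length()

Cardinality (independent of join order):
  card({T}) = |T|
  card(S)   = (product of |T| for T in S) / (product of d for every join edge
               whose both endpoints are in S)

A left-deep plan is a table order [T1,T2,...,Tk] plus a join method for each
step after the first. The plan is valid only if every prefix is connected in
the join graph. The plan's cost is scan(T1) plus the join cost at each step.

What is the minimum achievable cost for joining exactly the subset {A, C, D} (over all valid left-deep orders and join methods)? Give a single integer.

19800

Selinger DP over subsets of {A,C,D}:
  {A}: scan cost=250, card=250
  {D}: scan cost=100, card=100
  {C}: scan cost=300, card=300
  {AD}: card=12500; try (D,hash)→1900, (A,merge)→3150, (D,merge)→3300, (A,hash)→4200, (D,nl_idx)→14500, (A,nl)→25100 …(+1); best=1900 via (D,hash)
  {AC}: card=37500; try (A,hash)→4600, (C,merge)→5500, (A,merge)→5550, (C,hash)→5900, (C,nl)→75250, (A,nl)→75300; best=4600 via (A,hash)
  {ACD}: card=1875000; try (C,hash)→19800, (D,hash)→43500, (C,merge)→192400, (D,merge)→642900, (D,nl_idx)→2142100, (C,nl)→3751900 …(+1); best=19800 via (C,hash)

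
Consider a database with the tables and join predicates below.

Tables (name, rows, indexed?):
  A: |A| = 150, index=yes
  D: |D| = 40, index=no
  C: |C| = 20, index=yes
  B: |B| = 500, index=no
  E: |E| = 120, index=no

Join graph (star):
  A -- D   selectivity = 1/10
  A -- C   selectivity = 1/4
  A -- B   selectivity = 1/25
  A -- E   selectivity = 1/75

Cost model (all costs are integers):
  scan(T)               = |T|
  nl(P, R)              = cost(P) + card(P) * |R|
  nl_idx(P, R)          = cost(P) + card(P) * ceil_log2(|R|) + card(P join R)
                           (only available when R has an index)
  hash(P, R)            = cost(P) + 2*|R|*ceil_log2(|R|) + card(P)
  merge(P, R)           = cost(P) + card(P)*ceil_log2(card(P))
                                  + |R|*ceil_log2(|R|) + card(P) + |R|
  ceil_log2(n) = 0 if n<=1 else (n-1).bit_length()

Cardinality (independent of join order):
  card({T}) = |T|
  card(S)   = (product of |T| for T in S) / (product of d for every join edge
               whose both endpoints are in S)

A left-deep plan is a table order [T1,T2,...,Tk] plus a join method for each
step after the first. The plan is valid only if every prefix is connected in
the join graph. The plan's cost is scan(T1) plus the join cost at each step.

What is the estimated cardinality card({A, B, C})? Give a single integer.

15000

Tables in S: A(150), B(500), C(20)
Edges inside S: A-C(d=4), A-B(d=25)
numerator = 150 * 500 * 20 = 1500000
denominator = 4 * 25 = 100
card(S) = 1500000 / 100 = 15000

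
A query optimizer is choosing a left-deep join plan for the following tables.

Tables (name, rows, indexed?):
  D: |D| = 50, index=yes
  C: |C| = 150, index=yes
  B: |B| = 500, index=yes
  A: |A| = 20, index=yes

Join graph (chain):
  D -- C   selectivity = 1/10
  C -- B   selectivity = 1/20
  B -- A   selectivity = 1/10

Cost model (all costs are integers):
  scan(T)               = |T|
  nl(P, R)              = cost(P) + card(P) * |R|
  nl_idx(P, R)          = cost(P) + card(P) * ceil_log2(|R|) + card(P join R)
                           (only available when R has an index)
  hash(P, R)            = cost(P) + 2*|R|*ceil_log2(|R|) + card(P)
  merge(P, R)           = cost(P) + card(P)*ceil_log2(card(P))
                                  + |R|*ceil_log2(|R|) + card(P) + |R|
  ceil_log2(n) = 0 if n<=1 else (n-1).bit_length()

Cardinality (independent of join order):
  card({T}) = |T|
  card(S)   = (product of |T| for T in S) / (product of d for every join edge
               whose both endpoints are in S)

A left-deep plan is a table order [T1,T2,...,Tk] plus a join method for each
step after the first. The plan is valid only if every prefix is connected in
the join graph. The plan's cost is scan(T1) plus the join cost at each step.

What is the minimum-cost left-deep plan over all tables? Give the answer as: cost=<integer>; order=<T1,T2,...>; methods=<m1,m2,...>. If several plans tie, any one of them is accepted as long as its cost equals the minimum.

Selinger DP (subsets sized 1..n):
  {D}: scan cost=50, card=50
  {C}: scan cost=150, card=150
  {B}: scan cost=500, card=500
  {A}: scan cost=20, card=20
  {CD}: card=750; try (D,hash)→900, (C,nl_idx)→1200, (C,merge)→1750, (D,nl_idx)→1800, (D,merge)→1850, (C,hash)→2500 …(+2); best=900 via (D,hash)
  {BC}: card=3750; try (C,hash)→3400, (B,nl_idx)→5250, (B,merge)→6500, (C,merge)→6850, (C,nl_idx)→8250, (B,hash)→9300 …(+2); best=3400 via (C,hash)
  {AB}: card=1000; try (B,nl_idx)→1200, (A,hash)→1200, (A,nl_idx)→4000, (B,merge)→5140, (A,merge)→5620, (B,hash)→9040 …(+2); best=1200 via (B,nl_idx)
  {BCD}: card=18750; try (D,hash)→7750, (B,hash)→10650, (B,merge)→14150, (B,nl_idx)→26400, (D,nl_idx)→44650, (D,merge)→52500 …(+2); best=7750 via (D,hash)
  {ABC}: card=7500; try (C,hash)→4600, (A,hash)→7350, (C,merge)→13550, (C,nl_idx)→16700, (A,nl_idx)→29650, (A,merge)→52270 …(+2); best=4600 via (C,hash)
  {ABCD}: card=37500; try (D,hash)→12700, (A,hash)→26700, (D,nl_idx)→87100, (D,merge)→109950, (A,nl_idx)→139000, (A,merge)→307870 …(+2); best=12700 via (D,hash)

cost=12700; order=A,B,C,D; methods=nl_idx,hash,hash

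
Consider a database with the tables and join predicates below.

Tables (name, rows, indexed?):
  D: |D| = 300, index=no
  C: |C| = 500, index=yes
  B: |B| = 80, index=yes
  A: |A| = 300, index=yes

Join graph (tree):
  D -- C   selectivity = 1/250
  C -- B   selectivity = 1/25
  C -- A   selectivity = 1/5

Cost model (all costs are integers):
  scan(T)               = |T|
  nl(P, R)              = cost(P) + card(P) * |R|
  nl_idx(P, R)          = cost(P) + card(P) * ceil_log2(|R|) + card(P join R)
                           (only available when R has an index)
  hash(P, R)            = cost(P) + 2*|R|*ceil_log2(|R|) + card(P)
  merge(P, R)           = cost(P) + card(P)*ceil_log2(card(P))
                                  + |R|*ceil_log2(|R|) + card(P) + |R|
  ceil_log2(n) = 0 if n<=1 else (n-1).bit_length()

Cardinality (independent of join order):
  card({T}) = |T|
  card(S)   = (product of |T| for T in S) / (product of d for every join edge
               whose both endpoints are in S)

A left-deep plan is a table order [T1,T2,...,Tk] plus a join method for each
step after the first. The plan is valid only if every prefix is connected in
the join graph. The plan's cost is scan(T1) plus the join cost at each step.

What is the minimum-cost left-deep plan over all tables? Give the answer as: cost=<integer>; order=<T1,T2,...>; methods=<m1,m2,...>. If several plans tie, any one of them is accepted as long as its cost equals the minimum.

cost=12640; order=D,C,B,A; methods=nl_idx,hash,hash

Selinger DP (subsets sized 1..n):
  {D}: scan cost=300, card=300
  {C}: scan cost=500, card=500
  {B}: scan cost=80, card=80
  {A}: scan cost=300, card=300
  {CD}: card=600; try (C,nl_idx)→3600, (D,hash)→6400, (C,merge)→8300, (D,merge)→8500, (C,hash)→9600, (C,nl)→150300 …(+1); best=3600 via (C,nl_idx)
  {BC}: card=1600; try (B,hash)→2120, (C,nl_idx)→2400, (B,nl_idx)→5600, (C,merge)→5720, (B,merge)→6140, (C,hash)→9160 …(+2); best=2120 via (B,hash)
  {AC}: card=30000; try (A,hash)→6400, (C,merge)→8300, (A,merge)→8500, (C,hash)→9600, (C,nl_idx)→33000, (A,nl_idx)→35000 …(+2); best=6400 via (A,hash)
  {BCD}: card=1920; try (B,hash)→5320, (D,hash)→9120, (B,nl_idx)→9720, (B,merge)→10840, (D,merge)→24320, (B,nl)→51600 …(+1); best=5320 via (B,hash)
  {ACD}: card=36000; try (A,hash)→9600, (A,merge)→13200, (D,hash)→41800, (A,nl_idx)→45000, (A,nl)→183600, (D,merge)→489400 …(+1); best=9600 via (A,hash)
  {ABC}: card=96000; try (A,hash)→9120, (A,merge)→24320, (B,hash)→37520, (A,nl_idx)→112520, (B,nl_idx)→312400, (A,nl)→482120 …(+2); best=9120 via (A,hash)
  {ABCD}: card=115200; try (A,hash)→12640, (A,merge)→31360, (B,hash)→46720, (D,hash)→110520, (A,nl_idx)→137800, (B,nl_idx)→376800 …(+5); best=12640 via (A,hash)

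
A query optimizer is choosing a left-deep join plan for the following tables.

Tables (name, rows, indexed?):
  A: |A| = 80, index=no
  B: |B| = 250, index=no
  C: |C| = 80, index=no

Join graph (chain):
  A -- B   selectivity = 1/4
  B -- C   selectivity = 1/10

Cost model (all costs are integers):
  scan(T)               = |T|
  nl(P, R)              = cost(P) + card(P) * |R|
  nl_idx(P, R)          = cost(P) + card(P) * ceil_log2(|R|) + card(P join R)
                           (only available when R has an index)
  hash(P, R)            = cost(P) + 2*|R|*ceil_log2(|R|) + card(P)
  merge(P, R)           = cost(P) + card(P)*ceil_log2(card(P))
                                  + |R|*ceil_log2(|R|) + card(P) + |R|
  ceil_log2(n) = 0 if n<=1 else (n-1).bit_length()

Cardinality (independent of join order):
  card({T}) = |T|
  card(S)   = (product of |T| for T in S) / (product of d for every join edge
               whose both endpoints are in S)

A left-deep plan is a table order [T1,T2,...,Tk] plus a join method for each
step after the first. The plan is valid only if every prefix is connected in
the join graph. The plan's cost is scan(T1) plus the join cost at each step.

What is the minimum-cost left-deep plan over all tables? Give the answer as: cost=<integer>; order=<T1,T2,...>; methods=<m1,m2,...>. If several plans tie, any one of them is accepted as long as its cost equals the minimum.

cost=4740; order=B,C,A; methods=hash,hash

Selinger DP (subsets sized 1..n):
  {A}: scan cost=80, card=80
  {B}: scan cost=250, card=250
  {C}: scan cost=80, card=80
  {AB}: card=5000; try (A,hash)→1620, (B,merge)→2970, (A,merge)→3140, (B,hash)→4160, (B,nl)→20080, (A,nl)→20250; best=1620 via (A,hash)
  {BC}: card=2000; try (C,hash)→1620, (B,merge)→2970, (C,merge)→3140, (B,hash)→4160, (B,nl)→20080, (C,nl)→20250; best=1620 via (C,hash)
  {ABC}: card=40000; try (A,hash)→4740, (C,hash)→7740, (A,merge)→26260, (C,merge)→72260, (A,nl)→161620, (C,nl)→401620; best=4740 via (A,hash)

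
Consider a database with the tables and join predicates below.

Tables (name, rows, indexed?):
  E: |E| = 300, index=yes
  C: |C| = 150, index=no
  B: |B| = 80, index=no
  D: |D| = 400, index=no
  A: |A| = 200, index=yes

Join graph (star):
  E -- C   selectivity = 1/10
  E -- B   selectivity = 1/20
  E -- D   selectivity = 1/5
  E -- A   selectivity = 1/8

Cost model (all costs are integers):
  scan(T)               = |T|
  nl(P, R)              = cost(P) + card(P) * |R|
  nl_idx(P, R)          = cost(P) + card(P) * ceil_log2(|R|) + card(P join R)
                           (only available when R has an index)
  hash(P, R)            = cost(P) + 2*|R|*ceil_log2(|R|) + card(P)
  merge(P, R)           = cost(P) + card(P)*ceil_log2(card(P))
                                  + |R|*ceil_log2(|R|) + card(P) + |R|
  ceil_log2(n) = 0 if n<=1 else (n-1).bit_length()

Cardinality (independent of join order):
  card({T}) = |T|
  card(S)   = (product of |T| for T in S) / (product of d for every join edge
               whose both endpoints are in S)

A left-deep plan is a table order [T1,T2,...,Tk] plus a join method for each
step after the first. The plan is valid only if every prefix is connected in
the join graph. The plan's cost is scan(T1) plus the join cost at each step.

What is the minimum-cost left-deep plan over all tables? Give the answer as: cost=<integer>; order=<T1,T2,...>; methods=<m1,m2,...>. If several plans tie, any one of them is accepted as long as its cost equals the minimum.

Selinger DP (subsets sized 1..n):
  {E}: scan cost=300, card=300
  {C}: scan cost=150, card=150
  {B}: scan cost=80, card=80
  {D}: scan cost=400, card=400
  {A}: scan cost=200, card=200
  {CE}: card=4500; try (C,hash)→3000, (E,merge)→4500, (C,merge)→4650, (E,hash)→5700, (E,nl_idx)→6000, (E,nl)→45150 …(+1); best=3000 via (C,hash)
  {BE}: card=1200; try (B,hash)→1720, (E,nl_idx)→2000, (E,merge)→3720, (B,merge)→3940, (E,hash)→5560, (E,nl)→24080 …(+1); best=1720 via (B,hash)
  {DE}: card=24000; try (E,hash)→6200, (D,merge)→7300, (E,merge)→7400, (D,hash)→7800, (E,nl_idx)→28000, (D,nl)→120300 …(+1); best=6200 via (E,hash)
  {AE}: card=7500; try (A,hash)→3800, (E,merge)→5000, (A,merge)→5100, (E,hash)→5800, (E,nl_idx)→9500, (A,nl_idx)→10200 …(+2); best=3800 via (A,hash)
  {BCE}: card=18000; try (C,hash)→5320, (B,hash)→8620, (C,merge)→17470, (B,merge)→66640, (C,nl)→181720, (B,nl)→363000; best=5320 via (C,hash)
  {CDE}: card=360000; try (D,hash)→14700, (C,hash)→32600, (D,merge)→70000, (C,merge)→391550, (D,nl)→1803000, (C,nl)→3606200; best=14700 via (D,hash)
  {ACE}: card=112500; try (A,hash)→10700, (C,hash)→13700, (A,merge)→67800, (C,merge)→110150, (A,nl_idx)→151500, (A,nl)→903000 …(+1); best=10700 via (A,hash)
  {BDE}: card=96000; try (D,hash)→10120, (D,merge)→20120, (B,hash)→31320, (B,merge)→390840, (D,nl)→481720, (B,nl)→1926200; best=10120 via (D,hash)
  {ABE}: card=30000; try (A,hash)→6120, (B,hash)→12420, (A,merge)→17920, (A,nl_idx)→41320, (B,merge)→109440, (A,nl)→241720 …(+1); best=6120 via (A,hash)
  {ADE}: card=600000; try (D,hash)→18500, (A,hash)→33400, (D,merge)→112800, (A,merge)→392000, (A,nl_idx)→798200, (D,nl)→3003800 …(+1); best=18500 via (D,hash)
  {BCDE}: card=1440000; try (D,hash)→30520, (C,hash)→108520, (D,merge)→297320, (B,hash)→375820, (C,merge)→1739470, (D,nl)→7205320 …(+3); best=30520 via (D,hash)
  {ABCE}: card=450000; try (A,hash)→26520, (C,hash)→38520, (B,hash)→124320, (A,merge)→295120, (C,merge)→487470, (A,nl_idx)→599320 …(+4); best=26520 via (A,hash)
  {ACDE}: card=9000000; try (D,hash)→130400, (A,hash)→377900, (C,hash)→620900, (D,merge)→2039700, (A,merge)→7216500, (A,nl_idx)→11894700 …(+4); best=130400 via (D,hash)
  {ABDE}: card=2400000; try (D,hash)→43320, (A,hash)→109320, (D,merge)→490120, (B,hash)→619620, (A,merge)→1739920, (A,nl_idx)→3178120 …(+4); best=43320 via (D,hash)
  {ABCDE}: card=36000000; try (D,hash)→483720, (A,hash)→1473720, (C,hash)→2445720, (D,merge)→9030520, (B,hash)→9131520, (A,merge)→31712320 …(+7); best=483720 via (D,hash)

cost=483720; order=E,B,C,A,D; methods=hash,hash,hash,hash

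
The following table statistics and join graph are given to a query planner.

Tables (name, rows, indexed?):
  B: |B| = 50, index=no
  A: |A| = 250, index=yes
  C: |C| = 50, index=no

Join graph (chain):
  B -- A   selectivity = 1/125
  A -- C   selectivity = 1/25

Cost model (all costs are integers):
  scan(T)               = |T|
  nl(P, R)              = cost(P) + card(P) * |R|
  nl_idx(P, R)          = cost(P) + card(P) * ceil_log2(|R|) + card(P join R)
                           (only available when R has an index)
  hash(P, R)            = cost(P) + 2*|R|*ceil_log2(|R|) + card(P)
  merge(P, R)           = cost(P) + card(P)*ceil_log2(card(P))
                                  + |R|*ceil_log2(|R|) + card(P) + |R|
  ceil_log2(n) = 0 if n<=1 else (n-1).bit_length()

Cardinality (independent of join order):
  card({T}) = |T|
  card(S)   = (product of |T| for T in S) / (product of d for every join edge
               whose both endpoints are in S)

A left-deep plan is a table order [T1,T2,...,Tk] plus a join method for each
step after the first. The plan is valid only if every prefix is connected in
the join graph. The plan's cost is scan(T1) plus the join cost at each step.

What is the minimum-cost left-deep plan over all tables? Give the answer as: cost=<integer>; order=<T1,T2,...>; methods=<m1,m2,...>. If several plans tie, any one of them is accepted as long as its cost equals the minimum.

cost=1250; order=B,A,C; methods=nl_idx,hash

Selinger DP (subsets sized 1..n):
  {B}: scan cost=50, card=50
  {A}: scan cost=250, card=250
  {C}: scan cost=50, card=50
  {AB}: card=100; try (A,nl_idx)→550, (B,hash)→1100, (A,merge)→2650, (B,merge)→2850, (A,hash)→4100, (A,nl)→12550 …(+1); best=550 via (A,nl_idx)
  {AC}: card=500; try (A,nl_idx)→950, (C,hash)→1100, (A,merge)→2650, (C,merge)→2850, (A,hash)→4100, (A,nl)→12550 …(+1); best=950 via (A,nl_idx)
  {ABC}: card=200; try (C,hash)→1250, (C,merge)→1700, (B,hash)→2050, (C,nl)→5550, (B,merge)→6300, (B,nl)→25950; best=1250 via (C,hash)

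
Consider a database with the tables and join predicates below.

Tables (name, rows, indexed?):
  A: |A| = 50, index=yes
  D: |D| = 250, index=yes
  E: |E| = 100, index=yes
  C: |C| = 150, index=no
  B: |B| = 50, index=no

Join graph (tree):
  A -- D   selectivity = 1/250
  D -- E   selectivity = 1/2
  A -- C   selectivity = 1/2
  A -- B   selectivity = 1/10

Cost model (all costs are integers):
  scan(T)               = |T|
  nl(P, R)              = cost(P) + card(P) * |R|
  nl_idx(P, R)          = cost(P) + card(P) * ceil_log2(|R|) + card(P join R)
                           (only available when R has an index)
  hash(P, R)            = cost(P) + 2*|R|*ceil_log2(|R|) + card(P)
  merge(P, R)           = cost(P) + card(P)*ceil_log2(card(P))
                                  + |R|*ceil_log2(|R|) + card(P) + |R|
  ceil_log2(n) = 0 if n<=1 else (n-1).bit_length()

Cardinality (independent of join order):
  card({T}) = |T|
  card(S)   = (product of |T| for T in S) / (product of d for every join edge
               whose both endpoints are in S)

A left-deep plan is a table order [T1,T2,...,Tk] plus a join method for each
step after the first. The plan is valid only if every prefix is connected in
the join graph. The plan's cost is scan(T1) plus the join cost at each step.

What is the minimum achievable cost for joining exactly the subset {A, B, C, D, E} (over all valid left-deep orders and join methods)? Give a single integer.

17700

Selinger DP over subsets of {A,B,C,D,E}:
  {A}: scan cost=50, card=50
  {D}: scan cost=250, card=250
  {E}: scan cost=100, card=100
  {C}: scan cost=150, card=150
  {B}: scan cost=50, card=50
  {AD}: card=50; try (D,nl_idx)→500, (A,hash)→1100, (A,nl_idx)→1800, (D,merge)→2650, (A,merge)→2850, (D,hash)→4100 …(+2); best=500 via (D,nl_idx)
  {AC}: card=3750; try (A,hash)→900, (C,merge)→1750, (A,merge)→1850, (C,hash)→2500, (A,nl_idx)→4800, (C,nl)→7550 …(+1); best=900 via (A,hash)
  {AB}: card=250; try (A,nl_idx)→600, (B,hash)→700, (A,hash)→700, (B,merge)→750, (A,merge)→750, (B,nl)→2550 …(+1); best=600 via (A,nl_idx)
  {DE}: card=12500; try (E,hash)→1900, (D,merge)→3150, (E,merge)→3300, (D,hash)→4200, (D,nl_idx)→13400, (E,nl_idx)→14500 …(+2); best=1900 via (E,hash)
  {ADE}: card=2500; try (E,merge)→1650, (E,hash)→1950, (E,nl_idx)→3350, (E,nl)→5500, (A,hash)→15000, (A,nl_idx)→79400 …(+2); best=1650 via (E,merge)
  {ACD}: card=3750; try (C,merge)→2200, (C,hash)→2950, (C,nl)→8000, (D,hash)→8650, (D,nl_idx)→34650, (D,merge)→51900 …(+1); best=2200 via (C,merge)
  {ABD}: card=250; try (B,hash)→1150, (B,merge)→1200, (D,nl_idx)→2850, (B,nl)→3000, (D,hash)→4850, (D,merge)→5100 …(+1); best=1150 via (B,hash)
  {ABC}: card=18750; try (C,hash)→3250, (C,merge)→4200, (B,hash)→5250, (C,nl)→38100, (B,merge)→50000, (B,nl)→188400; best=3250 via (C,hash)
  {ACDE}: card=187500; try (C,hash)→6550, (E,hash)→7350, (C,merge)→35500, (E,merge)→51750, (E,nl_idx)→215950, (C,nl)→376650 …(+1); best=6550 via (C,hash)
  {ABDE}: card=12500; try (E,hash)→2800, (E,merge)→4200, (B,hash)→4750, (E,nl_idx)→15400, (E,nl)→26150, (B,merge)→34500 …(+1); best=2800 via (E,hash)
  {ABCD}: card=18750; try (C,hash)→3800, (C,merge)→4750, (B,hash)→6550, (D,hash)→26000, (C,nl)→38650, (B,merge)→51300 …(+4); best=3800 via (C,hash)
  {ABCDE}: card=937500; try (C,hash)→17700, (E,hash)→23950, (C,merge)→191650, (B,hash)→194650, (E,merge)→304600, (E,nl_idx)→1072550 …(+4); best=17700 via (C,hash)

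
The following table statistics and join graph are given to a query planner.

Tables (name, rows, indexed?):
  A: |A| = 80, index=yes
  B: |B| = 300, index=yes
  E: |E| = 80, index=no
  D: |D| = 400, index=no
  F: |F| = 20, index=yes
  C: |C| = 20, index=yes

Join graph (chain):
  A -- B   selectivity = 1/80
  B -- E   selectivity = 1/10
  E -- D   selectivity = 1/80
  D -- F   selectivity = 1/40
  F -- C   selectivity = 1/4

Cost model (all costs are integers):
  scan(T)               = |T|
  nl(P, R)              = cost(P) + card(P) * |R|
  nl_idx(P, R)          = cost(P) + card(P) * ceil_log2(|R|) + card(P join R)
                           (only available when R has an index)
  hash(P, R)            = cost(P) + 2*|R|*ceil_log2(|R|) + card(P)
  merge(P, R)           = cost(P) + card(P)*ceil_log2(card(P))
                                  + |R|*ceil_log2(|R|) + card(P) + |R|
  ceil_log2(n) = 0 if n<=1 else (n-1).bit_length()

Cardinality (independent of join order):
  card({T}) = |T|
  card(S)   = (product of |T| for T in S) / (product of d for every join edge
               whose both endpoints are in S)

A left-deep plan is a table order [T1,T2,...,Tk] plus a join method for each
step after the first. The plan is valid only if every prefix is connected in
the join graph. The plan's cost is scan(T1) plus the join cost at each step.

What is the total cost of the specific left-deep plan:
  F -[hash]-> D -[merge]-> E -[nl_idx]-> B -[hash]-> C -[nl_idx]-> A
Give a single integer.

263680

step 1: scan F: cost=20, card=20
step 2: join D via hash
    card(P join D) = 20*400/(40) = 200
    cost = 20 + 2*400*9 + 20 = 7240
step 3: join E via merge
    card(P join E) = 200*80/(80) = 200
    cost = 7240 + 200*8 + 80*7 + 200 + 80 = 9680
step 4: join B via nl_idx
    card(P join B) = 200*300/(10) = 6000
    cost = 9680 + 200*9 + 6000 = 17480
step 5: join C via hash
    card(P join C) = 6000*20/(4) = 30000
    cost = 17480 + 2*20*5 + 6000 = 23680
step 6: join A via nl_idx
    card(P join A) = 30000*80/(80) = 30000
    cost = 23680 + 30000*7 + 30000 = 263680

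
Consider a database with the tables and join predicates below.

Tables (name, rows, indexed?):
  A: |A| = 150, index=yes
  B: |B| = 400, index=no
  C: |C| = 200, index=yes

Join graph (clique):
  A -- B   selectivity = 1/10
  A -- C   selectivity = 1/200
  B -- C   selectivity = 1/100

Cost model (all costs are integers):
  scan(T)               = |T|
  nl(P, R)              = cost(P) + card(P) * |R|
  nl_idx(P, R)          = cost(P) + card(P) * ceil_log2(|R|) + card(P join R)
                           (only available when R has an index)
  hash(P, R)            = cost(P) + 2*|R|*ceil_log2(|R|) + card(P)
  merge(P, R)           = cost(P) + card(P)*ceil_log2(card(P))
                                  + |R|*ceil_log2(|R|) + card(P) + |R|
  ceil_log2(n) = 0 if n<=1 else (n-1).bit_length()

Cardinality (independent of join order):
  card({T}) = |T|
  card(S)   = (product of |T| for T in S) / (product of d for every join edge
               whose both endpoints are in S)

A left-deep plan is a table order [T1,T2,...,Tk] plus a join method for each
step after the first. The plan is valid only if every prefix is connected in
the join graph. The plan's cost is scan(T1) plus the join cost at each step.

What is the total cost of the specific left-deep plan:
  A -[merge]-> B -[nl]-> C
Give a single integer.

1205500

step 1: scan A: cost=150, card=150
step 2: join B via merge
    card(P join B) = 150*400/(10) = 6000
    cost = 150 + 150*8 + 400*9 + 150 + 400 = 5500
step 3: join C via nl
    card(P join C) = 6000*200/(200*100) = 60
    cost = 5500 + 6000*200 = 1205500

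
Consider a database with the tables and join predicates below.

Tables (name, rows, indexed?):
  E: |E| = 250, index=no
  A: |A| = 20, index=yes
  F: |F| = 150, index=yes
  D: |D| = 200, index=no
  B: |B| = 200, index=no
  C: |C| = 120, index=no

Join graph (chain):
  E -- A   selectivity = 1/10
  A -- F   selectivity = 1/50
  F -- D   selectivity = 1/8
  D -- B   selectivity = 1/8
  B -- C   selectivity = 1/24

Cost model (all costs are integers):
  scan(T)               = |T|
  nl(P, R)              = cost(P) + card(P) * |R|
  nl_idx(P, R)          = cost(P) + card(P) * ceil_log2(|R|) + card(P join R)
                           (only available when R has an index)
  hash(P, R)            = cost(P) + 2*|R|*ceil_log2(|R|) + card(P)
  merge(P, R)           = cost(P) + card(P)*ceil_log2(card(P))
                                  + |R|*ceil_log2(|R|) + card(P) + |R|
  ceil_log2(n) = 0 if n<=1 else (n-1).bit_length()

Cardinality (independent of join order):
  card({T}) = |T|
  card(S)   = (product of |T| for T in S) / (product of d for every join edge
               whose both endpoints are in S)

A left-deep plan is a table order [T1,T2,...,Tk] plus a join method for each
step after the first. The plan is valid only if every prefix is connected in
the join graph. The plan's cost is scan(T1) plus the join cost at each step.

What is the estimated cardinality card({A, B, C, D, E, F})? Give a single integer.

4687500

Tables in S: A(20), B(200), C(120), D(200), E(250), F(150)
Edges inside S: E-A(d=10), A-F(d=50), F-D(d=8), D-B(d=8), B-C(d=24)
numerator = 20 * 200 * 120 * 200 * 250 * 150 = 3600000000000
denominator = 10 * 50 * 8 * 8 * 24 = 768000
card(S) = 3600000000000 / 768000 = 4687500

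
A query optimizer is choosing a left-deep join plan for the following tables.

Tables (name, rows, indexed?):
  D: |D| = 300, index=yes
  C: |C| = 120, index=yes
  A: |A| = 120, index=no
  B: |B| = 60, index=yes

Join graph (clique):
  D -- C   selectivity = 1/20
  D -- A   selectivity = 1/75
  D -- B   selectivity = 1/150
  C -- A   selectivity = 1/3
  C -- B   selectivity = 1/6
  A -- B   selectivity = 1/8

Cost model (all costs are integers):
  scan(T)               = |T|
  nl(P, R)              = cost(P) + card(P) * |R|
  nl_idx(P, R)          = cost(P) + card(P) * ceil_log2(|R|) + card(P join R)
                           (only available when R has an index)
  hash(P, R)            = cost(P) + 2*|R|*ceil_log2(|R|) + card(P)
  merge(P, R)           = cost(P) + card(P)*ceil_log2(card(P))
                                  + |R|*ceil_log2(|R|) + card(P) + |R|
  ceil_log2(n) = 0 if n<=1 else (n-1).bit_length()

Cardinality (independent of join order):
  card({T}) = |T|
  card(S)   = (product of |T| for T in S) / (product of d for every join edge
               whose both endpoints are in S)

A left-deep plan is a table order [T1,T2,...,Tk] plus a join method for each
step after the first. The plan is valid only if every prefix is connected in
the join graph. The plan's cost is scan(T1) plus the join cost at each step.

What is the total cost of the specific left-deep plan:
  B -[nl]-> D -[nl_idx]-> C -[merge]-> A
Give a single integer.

20940

step 1: scan B: cost=60, card=60
step 2: join D via nl
    card(P join D) = 60*300/(150) = 120
    cost = 60 + 60*300 = 18060
step 3: join C via nl_idx
    card(P join C) = 120*120/(20*6) = 120
    cost = 18060 + 120*7 + 120 = 19020
step 4: join A via merge
    card(P join A) = 120*120/(75*3*8) = 8
    cost = 19020 + 120*7 + 120*7 + 120 + 120 = 20940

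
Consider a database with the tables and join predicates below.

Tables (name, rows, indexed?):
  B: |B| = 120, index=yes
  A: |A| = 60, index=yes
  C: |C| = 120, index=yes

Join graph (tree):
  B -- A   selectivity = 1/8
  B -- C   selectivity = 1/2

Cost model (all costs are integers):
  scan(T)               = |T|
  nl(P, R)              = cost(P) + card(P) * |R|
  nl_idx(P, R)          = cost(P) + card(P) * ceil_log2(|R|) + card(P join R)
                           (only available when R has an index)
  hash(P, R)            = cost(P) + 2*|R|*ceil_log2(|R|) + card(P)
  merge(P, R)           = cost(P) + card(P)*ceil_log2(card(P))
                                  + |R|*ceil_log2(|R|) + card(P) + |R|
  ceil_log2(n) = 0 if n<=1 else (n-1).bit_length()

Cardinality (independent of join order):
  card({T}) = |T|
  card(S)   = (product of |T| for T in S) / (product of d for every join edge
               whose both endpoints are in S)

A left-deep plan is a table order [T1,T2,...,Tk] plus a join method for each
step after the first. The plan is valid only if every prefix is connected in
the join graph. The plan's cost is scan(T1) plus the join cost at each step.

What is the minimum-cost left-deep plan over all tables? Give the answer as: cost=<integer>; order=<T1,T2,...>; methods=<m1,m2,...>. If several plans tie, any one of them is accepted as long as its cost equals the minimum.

Selinger DP (subsets sized 1..n):
  {B}: scan cost=120, card=120
  {A}: scan cost=60, card=60
  {C}: scan cost=120, card=120
  {AB}: card=900; try (A,hash)→960, (B,nl_idx)→1380, (B,merge)→1440, (A,merge)→1500, (A,nl_idx)→1740, (B,hash)→1800 …(+2); best=960 via (A,hash)
  {BC}: card=7200; try (C,hash)→1920, (B,hash)→1920, (C,merge)→2040, (B,merge)→2040, (C,nl_idx)→8160, (B,nl_idx)→8160 …(+2); best=1920 via (C,hash)
  {ABC}: card=54000; try (C,hash)→3540, (A,hash)→9840, (C,merge)→11820, (C,nl_idx)→61260, (A,nl_idx)→99120, (A,merge)→103140 …(+2); best=3540 via (C,hash)

cost=3540; order=B,A,C; methods=hash,hash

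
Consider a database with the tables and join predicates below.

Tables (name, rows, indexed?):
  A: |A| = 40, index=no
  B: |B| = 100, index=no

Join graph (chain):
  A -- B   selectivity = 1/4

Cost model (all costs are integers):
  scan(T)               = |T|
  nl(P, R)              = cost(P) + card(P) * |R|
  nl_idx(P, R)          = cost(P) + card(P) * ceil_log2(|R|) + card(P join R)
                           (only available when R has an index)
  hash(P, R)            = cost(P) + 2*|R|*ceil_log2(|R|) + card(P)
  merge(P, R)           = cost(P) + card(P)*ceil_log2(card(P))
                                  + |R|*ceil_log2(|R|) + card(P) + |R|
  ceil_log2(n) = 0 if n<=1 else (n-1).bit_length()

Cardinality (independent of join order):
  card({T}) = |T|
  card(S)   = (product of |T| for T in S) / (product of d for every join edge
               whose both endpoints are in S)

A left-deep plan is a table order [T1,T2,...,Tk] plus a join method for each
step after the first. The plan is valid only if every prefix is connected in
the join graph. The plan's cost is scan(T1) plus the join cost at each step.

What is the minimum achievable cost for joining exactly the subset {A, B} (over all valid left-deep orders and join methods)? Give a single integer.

Selinger DP over subsets of {A,B}:
  {A}: scan cost=40, card=40
  {B}: scan cost=100, card=100
  {AB}: card=1000; try (A,hash)→680, (B,merge)→1120, (A,merge)→1180, (B,hash)→1480, (B,nl)→4040, (A,nl)→4100; best=680 via (A,hash)

680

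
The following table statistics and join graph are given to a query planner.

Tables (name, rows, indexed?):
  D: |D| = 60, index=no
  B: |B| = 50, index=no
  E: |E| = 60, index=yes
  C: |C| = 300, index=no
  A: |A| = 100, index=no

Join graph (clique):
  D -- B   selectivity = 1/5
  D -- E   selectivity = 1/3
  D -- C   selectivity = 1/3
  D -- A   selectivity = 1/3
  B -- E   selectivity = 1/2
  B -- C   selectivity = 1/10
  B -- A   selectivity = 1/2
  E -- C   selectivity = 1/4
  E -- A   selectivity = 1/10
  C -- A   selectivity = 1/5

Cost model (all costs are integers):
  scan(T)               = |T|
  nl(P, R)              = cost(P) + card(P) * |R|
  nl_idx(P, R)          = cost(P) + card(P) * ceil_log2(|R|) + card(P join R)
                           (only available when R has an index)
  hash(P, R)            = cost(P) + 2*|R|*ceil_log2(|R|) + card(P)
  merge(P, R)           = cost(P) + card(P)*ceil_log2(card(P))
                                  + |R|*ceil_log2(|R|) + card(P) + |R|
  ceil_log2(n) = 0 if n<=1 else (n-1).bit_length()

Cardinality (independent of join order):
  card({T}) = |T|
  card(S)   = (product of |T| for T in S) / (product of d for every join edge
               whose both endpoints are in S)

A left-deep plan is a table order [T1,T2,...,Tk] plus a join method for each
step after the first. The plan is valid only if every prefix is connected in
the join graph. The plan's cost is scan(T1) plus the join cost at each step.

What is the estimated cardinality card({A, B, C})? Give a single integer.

15000

Tables in S: A(100), B(50), C(300)
Edges inside S: B-C(d=10), B-A(d=2), C-A(d=5)
numerator = 100 * 50 * 300 = 1500000
denominator = 10 * 2 * 5 = 100
card(S) = 1500000 / 100 = 15000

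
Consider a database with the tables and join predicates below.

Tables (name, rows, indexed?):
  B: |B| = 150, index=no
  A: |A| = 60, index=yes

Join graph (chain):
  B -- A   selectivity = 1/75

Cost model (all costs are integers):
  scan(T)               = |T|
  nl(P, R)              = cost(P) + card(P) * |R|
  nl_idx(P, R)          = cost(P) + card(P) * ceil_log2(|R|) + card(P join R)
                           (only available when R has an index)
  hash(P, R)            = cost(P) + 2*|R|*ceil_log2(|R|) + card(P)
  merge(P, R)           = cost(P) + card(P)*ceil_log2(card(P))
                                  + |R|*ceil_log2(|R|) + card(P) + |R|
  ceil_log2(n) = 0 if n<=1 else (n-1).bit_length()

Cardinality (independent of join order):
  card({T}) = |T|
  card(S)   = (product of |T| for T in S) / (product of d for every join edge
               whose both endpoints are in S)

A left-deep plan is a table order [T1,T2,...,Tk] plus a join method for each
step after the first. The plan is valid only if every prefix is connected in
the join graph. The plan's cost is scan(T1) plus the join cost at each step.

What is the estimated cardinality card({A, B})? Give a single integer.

Tables in S: A(60), B(150)
Edges inside S: B-A(d=75)
numerator = 60 * 150 = 9000
denominator = 75 = 75
card(S) = 9000 / 75 = 120

120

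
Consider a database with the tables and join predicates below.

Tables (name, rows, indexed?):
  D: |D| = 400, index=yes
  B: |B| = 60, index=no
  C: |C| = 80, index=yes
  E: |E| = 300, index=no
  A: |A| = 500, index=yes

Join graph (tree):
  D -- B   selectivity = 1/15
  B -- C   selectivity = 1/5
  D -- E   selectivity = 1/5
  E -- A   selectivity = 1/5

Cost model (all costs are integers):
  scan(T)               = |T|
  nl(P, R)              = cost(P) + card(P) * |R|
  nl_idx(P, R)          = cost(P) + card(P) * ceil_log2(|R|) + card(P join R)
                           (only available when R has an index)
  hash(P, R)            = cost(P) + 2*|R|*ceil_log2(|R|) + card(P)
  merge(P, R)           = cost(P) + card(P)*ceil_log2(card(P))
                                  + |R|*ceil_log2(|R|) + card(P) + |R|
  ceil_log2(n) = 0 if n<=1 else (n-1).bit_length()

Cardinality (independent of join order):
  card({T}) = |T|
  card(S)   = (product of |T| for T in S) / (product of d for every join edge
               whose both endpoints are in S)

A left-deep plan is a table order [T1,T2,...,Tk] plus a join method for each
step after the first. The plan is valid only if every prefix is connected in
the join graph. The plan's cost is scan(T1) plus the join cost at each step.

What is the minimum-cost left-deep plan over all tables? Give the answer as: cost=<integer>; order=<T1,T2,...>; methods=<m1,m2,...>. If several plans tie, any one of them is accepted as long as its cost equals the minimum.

cost=1580240; order=D,B,C,E,A; methods=hash,hash,hash,hash

Selinger DP (subsets sized 1..n):
  {D}: scan cost=400, card=400
  {B}: scan cost=60, card=60
  {C}: scan cost=80, card=80
  {E}: scan cost=300, card=300
  {A}: scan cost=500, card=500
  {BD}: card=1600; try (B,hash)→1520, (D,nl_idx)→2200, (D,merge)→4480, (B,merge)→4820, (D,hash)→7320, (D,nl)→24060 …(+1); best=1520 via (B,hash)
  {DE}: card=24000; try (E,hash)→6200, (D,merge)→7300, (E,merge)→7400, (D,hash)→7800, (D,nl_idx)→27000, (D,nl)→120300 …(+1); best=6200 via (E,hash)
  {BC}: card=960; try (B,hash)→880, (C,merge)→1120, (B,merge)→1140, (C,hash)→1240, (C,nl_idx)→1440, (C,nl)→4860 …(+1); best=880 via (B,hash)
  {AE}: card=30000; try (E,hash)→6400, (A,merge)→8300, (E,merge)→8500, (A,hash)→9600, (A,nl_idx)→33000, (A,nl)→150300 …(+1); best=6400 via (E,hash)
  {BCD}: card=25600; try (C,hash)→4240, (D,hash)→9040, (D,merge)→15440, (C,merge)→21360, (D,nl_idx)→35120, (C,nl_idx)→38320 …(+2); best=4240 via (C,hash)
  {BDE}: card=96000; try (E,hash)→8520, (E,merge)→23720, (B,hash)→30920, (B,merge)→390620, (E,nl)→481520, (B,nl)→1446200; best=8520 via (E,hash)
  {ADE}: card=2400000; try (A,hash)→39200, (D,hash)→43600, (A,merge)→395200, (D,merge)→490400, (A,nl_idx)→2622200, (D,nl_idx)→2676400 …(+2); best=39200 via (A,hash)
  {BCDE}: card=1536000; try (E,hash)→35240, (C,hash)→105640, (E,merge)→416840, (C,merge)→1737160, (C,nl_idx)→2216520, (E,nl)→7684240 …(+1); best=35240 via (E,hash)
  {ABDE}: card=9600000; try (A,hash)→113520, (A,merge)→1741520, (B,hash)→2439920, (A,nl_idx)→10472520, (A,nl)→48008520, (B,merge)→55239620 …(+1); best=113520 via (A,hash)
  {ABCDE}: card=153600000; try (A,hash)→1580240, (C,hash)→9714640, (A,merge)→33832240, (A,nl_idx)→167459240, (C,nl_idx)→220913520, (C,merge)→240114160 …(+2); best=1580240 via (A,hash)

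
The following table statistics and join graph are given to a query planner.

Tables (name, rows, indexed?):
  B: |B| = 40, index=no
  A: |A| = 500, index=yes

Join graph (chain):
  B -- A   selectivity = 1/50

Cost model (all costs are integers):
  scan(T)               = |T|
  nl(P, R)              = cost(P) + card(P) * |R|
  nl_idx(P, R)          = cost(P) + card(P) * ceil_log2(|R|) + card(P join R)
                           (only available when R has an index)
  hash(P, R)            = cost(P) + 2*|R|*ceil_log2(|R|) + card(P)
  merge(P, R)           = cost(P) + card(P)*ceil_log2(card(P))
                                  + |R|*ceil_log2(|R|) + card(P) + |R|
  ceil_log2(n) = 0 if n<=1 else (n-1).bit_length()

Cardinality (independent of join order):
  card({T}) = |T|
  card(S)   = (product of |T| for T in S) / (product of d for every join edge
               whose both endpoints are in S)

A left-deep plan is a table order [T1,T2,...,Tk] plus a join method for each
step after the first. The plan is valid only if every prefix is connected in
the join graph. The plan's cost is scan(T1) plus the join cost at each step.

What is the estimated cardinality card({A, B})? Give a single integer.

400

Tables in S: A(500), B(40)
Edges inside S: B-A(d=50)
numerator = 500 * 40 = 20000
denominator = 50 = 50
card(S) = 20000 / 50 = 400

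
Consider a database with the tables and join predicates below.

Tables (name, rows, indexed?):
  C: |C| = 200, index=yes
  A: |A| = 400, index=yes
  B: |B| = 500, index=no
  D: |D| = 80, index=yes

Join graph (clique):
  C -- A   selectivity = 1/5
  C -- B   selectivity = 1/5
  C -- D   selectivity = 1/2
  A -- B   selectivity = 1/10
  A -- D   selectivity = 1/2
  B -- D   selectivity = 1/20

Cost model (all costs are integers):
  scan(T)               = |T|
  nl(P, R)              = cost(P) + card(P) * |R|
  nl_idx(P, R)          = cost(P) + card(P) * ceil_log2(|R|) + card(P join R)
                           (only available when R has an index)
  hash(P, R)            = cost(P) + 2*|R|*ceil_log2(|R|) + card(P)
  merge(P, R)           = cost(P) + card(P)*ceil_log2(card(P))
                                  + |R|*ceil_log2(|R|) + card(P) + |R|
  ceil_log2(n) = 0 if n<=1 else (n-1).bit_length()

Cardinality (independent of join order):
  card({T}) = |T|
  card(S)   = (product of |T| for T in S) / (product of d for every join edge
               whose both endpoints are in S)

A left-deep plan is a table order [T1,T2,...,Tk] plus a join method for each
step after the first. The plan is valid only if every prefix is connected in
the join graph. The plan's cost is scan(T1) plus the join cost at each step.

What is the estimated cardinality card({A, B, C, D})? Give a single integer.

160000

Tables in S: A(400), B(500), C(200), D(80)
Edges inside S: C-A(d=5), C-B(d=5), C-D(d=2), A-B(d=10), A-D(d=2), B-D(d=20)
numerator = 400 * 500 * 200 * 80 = 3200000000
denominator = 5 * 5 * 2 * 10 * 2 * 20 = 20000
card(S) = 3200000000 / 20000 = 160000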